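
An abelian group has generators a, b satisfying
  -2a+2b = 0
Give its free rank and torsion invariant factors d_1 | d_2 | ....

Answer: M ≅ ℤ^1 ⊕ ℤ/2

Derivation:
rank_ℚ(R)=1; free=2−1=1
SNF(R) diag = [2] → torsion [2]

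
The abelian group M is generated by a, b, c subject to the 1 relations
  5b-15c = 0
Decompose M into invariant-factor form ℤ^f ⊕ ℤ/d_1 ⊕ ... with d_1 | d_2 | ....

Answer: M ≅ ℤ^2 ⊕ ℤ/5

Derivation:
rank_ℚ(R)=1; free=3−1=2
SNF(R) diag = [5] → torsion [5]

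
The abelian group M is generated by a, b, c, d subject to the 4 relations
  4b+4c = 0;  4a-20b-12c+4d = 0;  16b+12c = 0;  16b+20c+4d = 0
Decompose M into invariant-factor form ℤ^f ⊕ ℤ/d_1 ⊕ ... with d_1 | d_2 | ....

Answer: M ≅ ℤ/4 ⊕ ℤ/4 ⊕ ℤ/4 ⊕ ℤ/4

Derivation:
rank_ℚ(R)=4; free=4−4=0
SNF(R) diag = [4, 4, 4, 4] → torsion [4, 4, 4, 4]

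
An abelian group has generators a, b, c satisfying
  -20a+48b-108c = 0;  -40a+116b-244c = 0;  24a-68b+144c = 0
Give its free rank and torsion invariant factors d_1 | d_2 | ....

Answer: M ≅ ℤ/4 ⊕ ℤ/4 ⊕ ℤ/4

Derivation:
rank_ℚ(R)=3; free=3−3=0
SNF(R) diag = [4, 4, 4] → torsion [4, 4, 4]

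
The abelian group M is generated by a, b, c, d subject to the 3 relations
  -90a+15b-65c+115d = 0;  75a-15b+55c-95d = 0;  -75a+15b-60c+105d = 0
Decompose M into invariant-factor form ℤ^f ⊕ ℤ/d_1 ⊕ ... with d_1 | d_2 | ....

Answer: M ≅ ℤ^1 ⊕ ℤ/5 ⊕ ℤ/15 ⊕ ℤ/15

Derivation:
rank_ℚ(R)=3; free=4−3=1
SNF(R) diag = [5, 15, 15] → torsion [5, 15, 15]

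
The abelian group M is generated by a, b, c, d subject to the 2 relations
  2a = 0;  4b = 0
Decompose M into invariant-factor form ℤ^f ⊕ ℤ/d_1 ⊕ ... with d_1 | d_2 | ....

rank_ℚ(R)=2; free=4−2=2
SNF(R) diag = [2, 4] → torsion [2, 4]

Answer: M ≅ ℤ^2 ⊕ ℤ/2 ⊕ ℤ/4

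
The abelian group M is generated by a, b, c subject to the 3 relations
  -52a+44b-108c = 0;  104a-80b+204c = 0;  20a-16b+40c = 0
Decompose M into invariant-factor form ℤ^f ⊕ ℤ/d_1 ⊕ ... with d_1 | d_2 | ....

rank_ℚ(R)=3; free=3−3=0
SNF(R) diag = [4, 4, 4] → torsion [4, 4, 4]

Answer: M ≅ ℤ/4 ⊕ ℤ/4 ⊕ ℤ/4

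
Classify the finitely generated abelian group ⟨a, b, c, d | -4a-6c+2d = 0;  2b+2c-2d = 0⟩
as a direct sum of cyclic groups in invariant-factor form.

Answer: M ≅ ℤ^2 ⊕ ℤ/2 ⊕ ℤ/2

Derivation:
rank_ℚ(R)=2; free=4−2=2
SNF(R) diag = [2, 2] → torsion [2, 2]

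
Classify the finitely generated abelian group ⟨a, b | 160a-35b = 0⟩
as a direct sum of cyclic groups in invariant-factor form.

Answer: M ≅ ℤ^1 ⊕ ℤ/5

Derivation:
rank_ℚ(R)=1; free=2−1=1
SNF(R) diag = [5] → torsion [5]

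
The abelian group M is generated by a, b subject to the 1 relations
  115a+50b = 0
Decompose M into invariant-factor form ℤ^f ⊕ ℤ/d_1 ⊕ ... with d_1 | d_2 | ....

rank_ℚ(R)=1; free=2−1=1
SNF(R) diag = [5] → torsion [5]

Answer: M ≅ ℤ^1 ⊕ ℤ/5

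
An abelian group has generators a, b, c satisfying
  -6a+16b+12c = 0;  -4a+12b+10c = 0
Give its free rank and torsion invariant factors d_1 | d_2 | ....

Answer: M ≅ ℤ^1 ⊕ ℤ/2 ⊕ ℤ/2

Derivation:
rank_ℚ(R)=2; free=3−2=1
SNF(R) diag = [2, 2] → torsion [2, 2]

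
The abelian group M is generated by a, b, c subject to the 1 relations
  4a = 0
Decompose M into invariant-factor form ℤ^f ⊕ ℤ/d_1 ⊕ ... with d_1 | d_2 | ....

Answer: M ≅ ℤ^2 ⊕ ℤ/4

Derivation:
rank_ℚ(R)=1; free=3−1=2
SNF(R) diag = [4] → torsion [4]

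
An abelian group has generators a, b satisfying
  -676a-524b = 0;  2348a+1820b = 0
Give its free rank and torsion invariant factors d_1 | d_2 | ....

Answer: M ≅ ℤ/4 ⊕ ℤ/8

Derivation:
rank_ℚ(R)=2; free=2−2=0
SNF(R) diag = [4, 8] → torsion [4, 8]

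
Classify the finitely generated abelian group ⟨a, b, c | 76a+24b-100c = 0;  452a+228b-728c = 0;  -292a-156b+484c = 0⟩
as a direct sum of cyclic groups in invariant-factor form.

rank_ℚ(R)=3; free=3−3=0
SNF(R) diag = [4, 12, 12] → torsion [4, 12, 12]

Answer: M ≅ ℤ/4 ⊕ ℤ/12 ⊕ ℤ/12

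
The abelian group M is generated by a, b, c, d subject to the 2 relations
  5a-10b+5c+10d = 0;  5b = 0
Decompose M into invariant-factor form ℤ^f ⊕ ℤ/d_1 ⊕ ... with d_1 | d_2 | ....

rank_ℚ(R)=2; free=4−2=2
SNF(R) diag = [5, 5] → torsion [5, 5]

Answer: M ≅ ℤ^2 ⊕ ℤ/5 ⊕ ℤ/5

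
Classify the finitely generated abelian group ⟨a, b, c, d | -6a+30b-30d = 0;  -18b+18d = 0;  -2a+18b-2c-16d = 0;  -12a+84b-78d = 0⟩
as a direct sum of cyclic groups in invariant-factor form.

rank_ℚ(R)=4; free=4−4=0
SNF(R) diag = [2, 6, 6, 18] → torsion [2, 6, 6, 18]

Answer: M ≅ ℤ/2 ⊕ ℤ/6 ⊕ ℤ/6 ⊕ ℤ/18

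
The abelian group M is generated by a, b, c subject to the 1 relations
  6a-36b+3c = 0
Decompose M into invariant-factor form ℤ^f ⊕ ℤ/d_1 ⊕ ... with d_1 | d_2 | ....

Answer: M ≅ ℤ^2 ⊕ ℤ/3

Derivation:
rank_ℚ(R)=1; free=3−1=2
SNF(R) diag = [3] → torsion [3]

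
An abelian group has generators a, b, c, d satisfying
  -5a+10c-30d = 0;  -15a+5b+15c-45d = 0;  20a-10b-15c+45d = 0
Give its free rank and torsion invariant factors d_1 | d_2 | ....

Answer: M ≅ ℤ^1 ⊕ ℤ/5 ⊕ ℤ/5 ⊕ ℤ/5

Derivation:
rank_ℚ(R)=3; free=4−3=1
SNF(R) diag = [5, 5, 5] → torsion [5, 5, 5]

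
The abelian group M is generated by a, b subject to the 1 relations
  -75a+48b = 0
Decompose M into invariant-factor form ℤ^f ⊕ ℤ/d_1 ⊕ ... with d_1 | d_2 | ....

Answer: M ≅ ℤ^1 ⊕ ℤ/3

Derivation:
rank_ℚ(R)=1; free=2−1=1
SNF(R) diag = [3] → torsion [3]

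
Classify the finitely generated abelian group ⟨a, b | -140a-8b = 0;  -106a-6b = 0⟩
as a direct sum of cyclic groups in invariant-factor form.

Answer: M ≅ ℤ/2 ⊕ ℤ/4

Derivation:
rank_ℚ(R)=2; free=2−2=0
SNF(R) diag = [2, 4] → torsion [2, 4]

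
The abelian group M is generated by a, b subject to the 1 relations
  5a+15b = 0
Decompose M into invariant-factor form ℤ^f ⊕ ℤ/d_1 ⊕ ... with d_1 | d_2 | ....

rank_ℚ(R)=1; free=2−1=1
SNF(R) diag = [5] → torsion [5]

Answer: M ≅ ℤ^1 ⊕ ℤ/5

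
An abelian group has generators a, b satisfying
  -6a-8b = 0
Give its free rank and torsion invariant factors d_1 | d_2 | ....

rank_ℚ(R)=1; free=2−1=1
SNF(R) diag = [2] → torsion [2]

Answer: M ≅ ℤ^1 ⊕ ℤ/2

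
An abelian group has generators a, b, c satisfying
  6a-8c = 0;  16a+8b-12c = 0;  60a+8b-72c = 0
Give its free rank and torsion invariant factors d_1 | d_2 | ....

rank_ℚ(R)=3; free=3−3=0
SNF(R) diag = [2, 4, 8] → torsion [2, 4, 8]

Answer: M ≅ ℤ/2 ⊕ ℤ/4 ⊕ ℤ/8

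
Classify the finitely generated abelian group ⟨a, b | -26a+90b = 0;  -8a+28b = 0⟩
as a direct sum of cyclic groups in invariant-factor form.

rank_ℚ(R)=2; free=2−2=0
SNF(R) diag = [2, 4] → torsion [2, 4]

Answer: M ≅ ℤ/2 ⊕ ℤ/4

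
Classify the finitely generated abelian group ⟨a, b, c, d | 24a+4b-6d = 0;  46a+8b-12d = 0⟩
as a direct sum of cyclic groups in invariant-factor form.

Answer: M ≅ ℤ^2 ⊕ ℤ/2 ⊕ ℤ/2

Derivation:
rank_ℚ(R)=2; free=4−2=2
SNF(R) diag = [2, 2] → torsion [2, 2]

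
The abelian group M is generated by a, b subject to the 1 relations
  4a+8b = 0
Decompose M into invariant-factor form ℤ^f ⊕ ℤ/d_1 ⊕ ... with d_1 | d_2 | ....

Answer: M ≅ ℤ^1 ⊕ ℤ/4

Derivation:
rank_ℚ(R)=1; free=2−1=1
SNF(R) diag = [4] → torsion [4]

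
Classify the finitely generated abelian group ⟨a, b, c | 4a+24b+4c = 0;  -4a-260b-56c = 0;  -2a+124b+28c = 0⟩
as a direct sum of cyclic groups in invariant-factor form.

Answer: M ≅ ℤ/2 ⊕ ℤ/4 ⊕ ℤ/4

Derivation:
rank_ℚ(R)=3; free=3−3=0
SNF(R) diag = [2, 4, 4] → torsion [2, 4, 4]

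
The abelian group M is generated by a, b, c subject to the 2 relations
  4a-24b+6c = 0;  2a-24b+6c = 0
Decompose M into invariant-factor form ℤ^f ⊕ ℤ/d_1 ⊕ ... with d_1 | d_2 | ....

Answer: M ≅ ℤ^1 ⊕ ℤ/2 ⊕ ℤ/6

Derivation:
rank_ℚ(R)=2; free=3−2=1
SNF(R) diag = [2, 6] → torsion [2, 6]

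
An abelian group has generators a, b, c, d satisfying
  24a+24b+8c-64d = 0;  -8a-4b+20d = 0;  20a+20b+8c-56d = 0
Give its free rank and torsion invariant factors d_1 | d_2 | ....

Answer: M ≅ ℤ^1 ⊕ ℤ/4 ⊕ ℤ/4 ⊕ ℤ/8

Derivation:
rank_ℚ(R)=3; free=4−3=1
SNF(R) diag = [4, 4, 8] → torsion [4, 4, 8]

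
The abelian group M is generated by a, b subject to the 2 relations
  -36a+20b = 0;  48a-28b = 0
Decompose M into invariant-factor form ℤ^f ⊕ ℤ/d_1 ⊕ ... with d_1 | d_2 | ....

rank_ℚ(R)=2; free=2−2=0
SNF(R) diag = [4, 12] → torsion [4, 12]

Answer: M ≅ ℤ/4 ⊕ ℤ/12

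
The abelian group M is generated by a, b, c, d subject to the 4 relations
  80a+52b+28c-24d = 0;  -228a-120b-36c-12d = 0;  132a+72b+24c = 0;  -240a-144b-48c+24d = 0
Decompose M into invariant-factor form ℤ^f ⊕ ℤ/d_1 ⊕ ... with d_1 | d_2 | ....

rank_ℚ(R)=4; free=4−4=0
SNF(R) diag = [4, 12, 12, 24] → torsion [4, 12, 12, 24]

Answer: M ≅ ℤ/4 ⊕ ℤ/12 ⊕ ℤ/12 ⊕ ℤ/24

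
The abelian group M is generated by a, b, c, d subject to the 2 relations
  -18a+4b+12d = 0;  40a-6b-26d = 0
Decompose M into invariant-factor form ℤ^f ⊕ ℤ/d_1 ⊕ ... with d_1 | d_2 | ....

Answer: M ≅ ℤ^2 ⊕ ℤ/2 ⊕ ℤ/2

Derivation:
rank_ℚ(R)=2; free=4−2=2
SNF(R) diag = [2, 2] → torsion [2, 2]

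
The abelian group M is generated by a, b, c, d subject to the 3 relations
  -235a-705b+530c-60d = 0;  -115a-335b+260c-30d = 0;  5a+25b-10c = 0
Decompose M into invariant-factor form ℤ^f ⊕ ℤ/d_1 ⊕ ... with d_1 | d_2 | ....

Answer: M ≅ ℤ^1 ⊕ ℤ/5 ⊕ ℤ/10 ⊕ ℤ/30

Derivation:
rank_ℚ(R)=3; free=4−3=1
SNF(R) diag = [5, 10, 30] → torsion [5, 10, 30]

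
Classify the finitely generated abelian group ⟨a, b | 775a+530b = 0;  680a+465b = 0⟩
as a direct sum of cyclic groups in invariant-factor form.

rank_ℚ(R)=2; free=2−2=0
SNF(R) diag = [5, 5] → torsion [5, 5]

Answer: M ≅ ℤ/5 ⊕ ℤ/5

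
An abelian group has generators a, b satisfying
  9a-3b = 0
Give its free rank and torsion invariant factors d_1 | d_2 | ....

rank_ℚ(R)=1; free=2−1=1
SNF(R) diag = [3] → torsion [3]

Answer: M ≅ ℤ^1 ⊕ ℤ/3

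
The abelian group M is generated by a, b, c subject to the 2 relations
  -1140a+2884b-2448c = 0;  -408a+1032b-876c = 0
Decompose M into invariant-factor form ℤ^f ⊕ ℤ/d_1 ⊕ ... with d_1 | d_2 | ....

Answer: M ≅ ℤ^1 ⊕ ℤ/4 ⊕ ℤ/12

Derivation:
rank_ℚ(R)=2; free=3−2=1
SNF(R) diag = [4, 12] → torsion [4, 12]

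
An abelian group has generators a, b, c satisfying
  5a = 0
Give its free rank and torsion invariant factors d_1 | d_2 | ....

Answer: M ≅ ℤ^2 ⊕ ℤ/5

Derivation:
rank_ℚ(R)=1; free=3−1=2
SNF(R) diag = [5] → torsion [5]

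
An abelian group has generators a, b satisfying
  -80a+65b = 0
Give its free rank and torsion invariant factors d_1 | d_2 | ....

rank_ℚ(R)=1; free=2−1=1
SNF(R) diag = [5] → torsion [5]

Answer: M ≅ ℤ^1 ⊕ ℤ/5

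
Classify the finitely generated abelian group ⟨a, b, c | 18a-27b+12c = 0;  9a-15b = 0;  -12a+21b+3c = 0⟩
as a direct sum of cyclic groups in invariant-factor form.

Answer: M ≅ ℤ/3 ⊕ ℤ/3 ⊕ ℤ/3

Derivation:
rank_ℚ(R)=3; free=3−3=0
SNF(R) diag = [3, 3, 3] → torsion [3, 3, 3]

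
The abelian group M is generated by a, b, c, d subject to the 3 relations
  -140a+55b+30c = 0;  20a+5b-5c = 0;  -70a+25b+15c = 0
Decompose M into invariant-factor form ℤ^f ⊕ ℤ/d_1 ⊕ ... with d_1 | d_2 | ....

Answer: M ≅ ℤ^1 ⊕ ℤ/5 ⊕ ℤ/5 ⊕ ℤ/10

Derivation:
rank_ℚ(R)=3; free=4−3=1
SNF(R) diag = [5, 5, 10] → torsion [5, 5, 10]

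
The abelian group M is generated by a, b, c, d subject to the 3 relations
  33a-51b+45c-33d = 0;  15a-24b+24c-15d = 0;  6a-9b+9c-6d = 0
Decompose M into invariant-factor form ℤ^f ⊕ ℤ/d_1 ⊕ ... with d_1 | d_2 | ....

rank_ℚ(R)=3; free=4−3=1
SNF(R) diag = [3, 3, 6] → torsion [3, 3, 6]

Answer: M ≅ ℤ^1 ⊕ ℤ/3 ⊕ ℤ/3 ⊕ ℤ/6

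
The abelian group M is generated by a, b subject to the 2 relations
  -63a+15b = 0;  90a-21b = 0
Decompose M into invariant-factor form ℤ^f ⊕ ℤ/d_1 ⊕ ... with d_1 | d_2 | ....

Answer: M ≅ ℤ/3 ⊕ ℤ/9

Derivation:
rank_ℚ(R)=2; free=2−2=0
SNF(R) diag = [3, 9] → torsion [3, 9]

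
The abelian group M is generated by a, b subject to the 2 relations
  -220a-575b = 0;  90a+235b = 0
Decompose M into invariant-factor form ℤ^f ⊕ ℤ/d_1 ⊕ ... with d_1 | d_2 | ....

Answer: M ≅ ℤ/5 ⊕ ℤ/10

Derivation:
rank_ℚ(R)=2; free=2−2=0
SNF(R) diag = [5, 10] → torsion [5, 10]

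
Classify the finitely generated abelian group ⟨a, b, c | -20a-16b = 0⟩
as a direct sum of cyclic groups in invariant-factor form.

rank_ℚ(R)=1; free=3−1=2
SNF(R) diag = [4] → torsion [4]

Answer: M ≅ ℤ^2 ⊕ ℤ/4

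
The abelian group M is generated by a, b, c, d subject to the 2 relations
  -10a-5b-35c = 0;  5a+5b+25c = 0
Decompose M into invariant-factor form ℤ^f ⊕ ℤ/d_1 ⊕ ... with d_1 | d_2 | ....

Answer: M ≅ ℤ^2 ⊕ ℤ/5 ⊕ ℤ/5

Derivation:
rank_ℚ(R)=2; free=4−2=2
SNF(R) diag = [5, 5] → torsion [5, 5]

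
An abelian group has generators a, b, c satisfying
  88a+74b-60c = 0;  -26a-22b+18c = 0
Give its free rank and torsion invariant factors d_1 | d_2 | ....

rank_ℚ(R)=2; free=3−2=1
SNF(R) diag = [2, 6] → torsion [2, 6]

Answer: M ≅ ℤ^1 ⊕ ℤ/2 ⊕ ℤ/6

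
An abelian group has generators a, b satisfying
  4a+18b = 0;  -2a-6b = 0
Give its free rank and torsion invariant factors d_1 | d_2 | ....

rank_ℚ(R)=2; free=2−2=0
SNF(R) diag = [2, 6] → torsion [2, 6]

Answer: M ≅ ℤ/2 ⊕ ℤ/6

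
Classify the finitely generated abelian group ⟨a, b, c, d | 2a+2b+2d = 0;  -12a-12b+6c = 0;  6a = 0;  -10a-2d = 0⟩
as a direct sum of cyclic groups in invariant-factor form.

rank_ℚ(R)=4; free=4−4=0
SNF(R) diag = [2, 2, 6, 6] → torsion [2, 2, 6, 6]

Answer: M ≅ ℤ/2 ⊕ ℤ/2 ⊕ ℤ/6 ⊕ ℤ/6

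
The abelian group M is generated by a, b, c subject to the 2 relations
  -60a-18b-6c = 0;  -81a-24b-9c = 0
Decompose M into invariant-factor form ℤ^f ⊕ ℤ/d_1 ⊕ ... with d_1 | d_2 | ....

rank_ℚ(R)=2; free=3−2=1
SNF(R) diag = [3, 6] → torsion [3, 6]

Answer: M ≅ ℤ^1 ⊕ ℤ/3 ⊕ ℤ/6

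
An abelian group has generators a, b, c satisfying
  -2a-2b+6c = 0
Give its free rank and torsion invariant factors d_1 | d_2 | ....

Answer: M ≅ ℤ^2 ⊕ ℤ/2

Derivation:
rank_ℚ(R)=1; free=3−1=2
SNF(R) diag = [2] → torsion [2]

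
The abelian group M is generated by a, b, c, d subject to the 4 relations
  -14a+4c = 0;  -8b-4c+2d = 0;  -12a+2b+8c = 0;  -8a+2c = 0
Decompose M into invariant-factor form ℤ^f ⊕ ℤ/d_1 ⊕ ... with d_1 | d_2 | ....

Answer: M ≅ ℤ/2 ⊕ ℤ/2 ⊕ ℤ/2 ⊕ ℤ/2

Derivation:
rank_ℚ(R)=4; free=4−4=0
SNF(R) diag = [2, 2, 2, 2] → torsion [2, 2, 2, 2]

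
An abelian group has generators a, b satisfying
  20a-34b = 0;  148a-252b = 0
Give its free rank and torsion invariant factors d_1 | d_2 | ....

rank_ℚ(R)=2; free=2−2=0
SNF(R) diag = [2, 4] → torsion [2, 4]

Answer: M ≅ ℤ/2 ⊕ ℤ/4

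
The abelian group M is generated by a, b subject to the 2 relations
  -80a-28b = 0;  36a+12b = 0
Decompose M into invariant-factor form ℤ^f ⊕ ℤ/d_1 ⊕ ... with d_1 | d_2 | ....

rank_ℚ(R)=2; free=2−2=0
SNF(R) diag = [4, 12] → torsion [4, 12]

Answer: M ≅ ℤ/4 ⊕ ℤ/12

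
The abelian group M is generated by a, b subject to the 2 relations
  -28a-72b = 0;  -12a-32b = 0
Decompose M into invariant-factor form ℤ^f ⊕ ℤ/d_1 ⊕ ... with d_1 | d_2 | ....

Answer: M ≅ ℤ/4 ⊕ ℤ/8

Derivation:
rank_ℚ(R)=2; free=2−2=0
SNF(R) diag = [4, 8] → torsion [4, 8]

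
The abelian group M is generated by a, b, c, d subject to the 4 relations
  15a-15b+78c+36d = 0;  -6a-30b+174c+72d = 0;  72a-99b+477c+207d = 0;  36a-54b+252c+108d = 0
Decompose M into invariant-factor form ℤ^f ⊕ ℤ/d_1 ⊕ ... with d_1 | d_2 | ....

rank_ℚ(R)=4; free=4−4=0
SNF(R) diag = [3, 9, 18, 54] → torsion [3, 9, 18, 54]

Answer: M ≅ ℤ/3 ⊕ ℤ/9 ⊕ ℤ/18 ⊕ ℤ/54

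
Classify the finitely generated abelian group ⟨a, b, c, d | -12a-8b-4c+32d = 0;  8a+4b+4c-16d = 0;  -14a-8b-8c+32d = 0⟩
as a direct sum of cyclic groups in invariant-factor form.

Answer: M ≅ ℤ^1 ⊕ ℤ/2 ⊕ ℤ/4 ⊕ ℤ/4

Derivation:
rank_ℚ(R)=3; free=4−3=1
SNF(R) diag = [2, 4, 4] → torsion [2, 4, 4]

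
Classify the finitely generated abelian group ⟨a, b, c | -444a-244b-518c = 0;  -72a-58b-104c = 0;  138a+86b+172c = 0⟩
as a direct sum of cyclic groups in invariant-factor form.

rank_ℚ(R)=3; free=3−3=0
SNF(R) diag = [2, 6, 18] → torsion [2, 6, 18]

Answer: M ≅ ℤ/2 ⊕ ℤ/6 ⊕ ℤ/18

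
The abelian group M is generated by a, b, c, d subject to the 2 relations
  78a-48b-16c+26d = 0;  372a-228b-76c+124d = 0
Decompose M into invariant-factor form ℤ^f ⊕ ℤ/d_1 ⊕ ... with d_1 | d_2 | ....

Answer: M ≅ ℤ^2 ⊕ ℤ/2 ⊕ ℤ/4

Derivation:
rank_ℚ(R)=2; free=4−2=2
SNF(R) diag = [2, 4] → torsion [2, 4]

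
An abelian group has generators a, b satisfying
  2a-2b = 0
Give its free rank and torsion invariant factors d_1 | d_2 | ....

rank_ℚ(R)=1; free=2−1=1
SNF(R) diag = [2] → torsion [2]

Answer: M ≅ ℤ^1 ⊕ ℤ/2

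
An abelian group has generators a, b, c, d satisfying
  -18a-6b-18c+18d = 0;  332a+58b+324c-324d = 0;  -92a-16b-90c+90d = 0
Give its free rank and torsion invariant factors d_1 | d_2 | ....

rank_ℚ(R)=3; free=4−3=1
SNF(R) diag = [2, 6, 18] → torsion [2, 6, 18]

Answer: M ≅ ℤ^1 ⊕ ℤ/2 ⊕ ℤ/6 ⊕ ℤ/18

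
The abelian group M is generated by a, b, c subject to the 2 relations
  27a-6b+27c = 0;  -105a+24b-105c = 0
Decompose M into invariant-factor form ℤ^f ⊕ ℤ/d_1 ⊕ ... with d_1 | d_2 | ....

Answer: M ≅ ℤ^1 ⊕ ℤ/3 ⊕ ℤ/6

Derivation:
rank_ℚ(R)=2; free=3−2=1
SNF(R) diag = [3, 6] → torsion [3, 6]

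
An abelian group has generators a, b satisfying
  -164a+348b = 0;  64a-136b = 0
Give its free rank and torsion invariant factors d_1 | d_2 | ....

rank_ℚ(R)=2; free=2−2=0
SNF(R) diag = [4, 8] → torsion [4, 8]

Answer: M ≅ ℤ/4 ⊕ ℤ/8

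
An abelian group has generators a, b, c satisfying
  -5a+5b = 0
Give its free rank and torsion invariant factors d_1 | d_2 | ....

Answer: M ≅ ℤ^2 ⊕ ℤ/5

Derivation:
rank_ℚ(R)=1; free=3−1=2
SNF(R) diag = [5] → torsion [5]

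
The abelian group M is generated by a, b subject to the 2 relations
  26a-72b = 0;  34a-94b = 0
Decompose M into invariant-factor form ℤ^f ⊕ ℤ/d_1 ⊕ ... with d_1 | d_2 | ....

rank_ℚ(R)=2; free=2−2=0
SNF(R) diag = [2, 2] → torsion [2, 2]

Answer: M ≅ ℤ/2 ⊕ ℤ/2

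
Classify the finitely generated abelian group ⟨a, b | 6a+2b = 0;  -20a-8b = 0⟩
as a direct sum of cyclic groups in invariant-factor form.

Answer: M ≅ ℤ/2 ⊕ ℤ/4

Derivation:
rank_ℚ(R)=2; free=2−2=0
SNF(R) diag = [2, 4] → torsion [2, 4]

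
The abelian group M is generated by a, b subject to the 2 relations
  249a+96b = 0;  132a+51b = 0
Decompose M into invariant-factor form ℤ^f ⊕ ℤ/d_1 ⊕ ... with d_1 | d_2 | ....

rank_ℚ(R)=2; free=2−2=0
SNF(R) diag = [3, 9] → torsion [3, 9]

Answer: M ≅ ℤ/3 ⊕ ℤ/9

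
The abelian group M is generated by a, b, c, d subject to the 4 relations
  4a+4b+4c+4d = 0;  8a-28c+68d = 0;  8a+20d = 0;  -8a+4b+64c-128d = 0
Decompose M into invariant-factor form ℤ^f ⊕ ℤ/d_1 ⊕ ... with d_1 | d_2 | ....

Answer: M ≅ ℤ/4 ⊕ ℤ/4 ⊕ ℤ/4 ⊕ ℤ/12

Derivation:
rank_ℚ(R)=4; free=4−4=0
SNF(R) diag = [4, 4, 4, 12] → torsion [4, 4, 4, 12]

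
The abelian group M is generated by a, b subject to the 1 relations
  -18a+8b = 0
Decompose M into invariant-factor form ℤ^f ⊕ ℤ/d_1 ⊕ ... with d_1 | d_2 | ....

Answer: M ≅ ℤ^1 ⊕ ℤ/2

Derivation:
rank_ℚ(R)=1; free=2−1=1
SNF(R) diag = [2] → torsion [2]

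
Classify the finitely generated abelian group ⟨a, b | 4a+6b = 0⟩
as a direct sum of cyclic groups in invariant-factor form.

rank_ℚ(R)=1; free=2−1=1
SNF(R) diag = [2] → torsion [2]

Answer: M ≅ ℤ^1 ⊕ ℤ/2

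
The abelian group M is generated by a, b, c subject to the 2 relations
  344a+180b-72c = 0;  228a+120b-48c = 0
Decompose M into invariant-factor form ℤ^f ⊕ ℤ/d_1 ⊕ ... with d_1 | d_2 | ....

Answer: M ≅ ℤ^1 ⊕ ℤ/4 ⊕ ℤ/12

Derivation:
rank_ℚ(R)=2; free=3−2=1
SNF(R) diag = [4, 12] → torsion [4, 12]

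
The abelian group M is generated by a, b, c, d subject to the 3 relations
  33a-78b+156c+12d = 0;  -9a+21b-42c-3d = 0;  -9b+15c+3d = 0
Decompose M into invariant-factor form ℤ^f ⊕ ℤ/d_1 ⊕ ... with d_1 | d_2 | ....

Answer: M ≅ ℤ^1 ⊕ ℤ/3 ⊕ ℤ/3 ⊕ ℤ/3

Derivation:
rank_ℚ(R)=3; free=4−3=1
SNF(R) diag = [3, 3, 3] → torsion [3, 3, 3]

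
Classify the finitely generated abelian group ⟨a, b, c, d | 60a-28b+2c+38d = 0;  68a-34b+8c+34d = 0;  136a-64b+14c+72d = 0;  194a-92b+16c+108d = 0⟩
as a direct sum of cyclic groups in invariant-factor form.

rank_ℚ(R)=4; free=4−4=0
SNF(R) diag = [2, 2, 6, 18] → torsion [2, 2, 6, 18]

Answer: M ≅ ℤ/2 ⊕ ℤ/2 ⊕ ℤ/6 ⊕ ℤ/18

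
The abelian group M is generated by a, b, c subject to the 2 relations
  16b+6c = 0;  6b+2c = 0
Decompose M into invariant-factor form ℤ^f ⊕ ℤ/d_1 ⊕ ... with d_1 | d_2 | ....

rank_ℚ(R)=2; free=3−2=1
SNF(R) diag = [2, 2] → torsion [2, 2]

Answer: M ≅ ℤ^1 ⊕ ℤ/2 ⊕ ℤ/2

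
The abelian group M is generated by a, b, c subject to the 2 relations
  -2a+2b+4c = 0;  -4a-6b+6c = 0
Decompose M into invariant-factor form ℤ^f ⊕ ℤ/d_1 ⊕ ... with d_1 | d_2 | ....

Answer: M ≅ ℤ^1 ⊕ ℤ/2 ⊕ ℤ/2

Derivation:
rank_ℚ(R)=2; free=3−2=1
SNF(R) diag = [2, 2] → torsion [2, 2]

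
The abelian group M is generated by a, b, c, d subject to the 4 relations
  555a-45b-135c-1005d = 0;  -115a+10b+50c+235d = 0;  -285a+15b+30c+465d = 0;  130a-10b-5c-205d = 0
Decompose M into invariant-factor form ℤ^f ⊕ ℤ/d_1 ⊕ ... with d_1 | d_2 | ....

Answer: M ≅ ℤ/5 ⊕ ℤ/15 ⊕ ℤ/45 ⊕ ℤ/45

Derivation:
rank_ℚ(R)=4; free=4−4=0
SNF(R) diag = [5, 15, 45, 45] → torsion [5, 15, 45, 45]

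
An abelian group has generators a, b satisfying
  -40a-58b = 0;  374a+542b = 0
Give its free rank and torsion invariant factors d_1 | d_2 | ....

rank_ℚ(R)=2; free=2−2=0
SNF(R) diag = [2, 6] → torsion [2, 6]

Answer: M ≅ ℤ/2 ⊕ ℤ/6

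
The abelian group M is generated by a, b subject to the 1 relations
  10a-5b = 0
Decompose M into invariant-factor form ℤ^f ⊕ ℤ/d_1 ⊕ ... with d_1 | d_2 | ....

Answer: M ≅ ℤ^1 ⊕ ℤ/5

Derivation:
rank_ℚ(R)=1; free=2−1=1
SNF(R) diag = [5] → torsion [5]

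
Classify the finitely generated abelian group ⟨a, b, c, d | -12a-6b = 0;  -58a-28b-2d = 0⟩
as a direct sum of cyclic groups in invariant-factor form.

rank_ℚ(R)=2; free=4−2=2
SNF(R) diag = [2, 6] → torsion [2, 6]

Answer: M ≅ ℤ^2 ⊕ ℤ/2 ⊕ ℤ/6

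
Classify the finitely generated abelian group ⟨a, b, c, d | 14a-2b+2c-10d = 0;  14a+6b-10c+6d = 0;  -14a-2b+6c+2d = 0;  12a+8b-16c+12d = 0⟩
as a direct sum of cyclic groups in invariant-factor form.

Answer: M ≅ ℤ/2 ⊕ ℤ/4 ⊕ ℤ/4 ⊕ ℤ/8

Derivation:
rank_ℚ(R)=4; free=4−4=0
SNF(R) diag = [2, 4, 4, 8] → torsion [2, 4, 4, 8]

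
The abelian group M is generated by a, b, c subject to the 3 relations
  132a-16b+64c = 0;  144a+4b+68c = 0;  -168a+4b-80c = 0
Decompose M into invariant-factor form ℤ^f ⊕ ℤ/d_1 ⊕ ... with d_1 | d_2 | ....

rank_ℚ(R)=3; free=3−3=0
SNF(R) diag = [4, 4, 12] → torsion [4, 4, 12]

Answer: M ≅ ℤ/4 ⊕ ℤ/4 ⊕ ℤ/12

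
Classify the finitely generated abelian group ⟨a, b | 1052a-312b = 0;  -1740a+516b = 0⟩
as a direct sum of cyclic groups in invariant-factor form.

Answer: M ≅ ℤ/4 ⊕ ℤ/12

Derivation:
rank_ℚ(R)=2; free=2−2=0
SNF(R) diag = [4, 12] → torsion [4, 12]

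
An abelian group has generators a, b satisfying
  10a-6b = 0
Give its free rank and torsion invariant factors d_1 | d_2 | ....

rank_ℚ(R)=1; free=2−1=1
SNF(R) diag = [2] → torsion [2]

Answer: M ≅ ℤ^1 ⊕ ℤ/2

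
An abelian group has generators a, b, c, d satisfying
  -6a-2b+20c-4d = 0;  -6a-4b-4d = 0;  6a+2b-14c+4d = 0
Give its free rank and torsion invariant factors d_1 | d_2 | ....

rank_ℚ(R)=3; free=4−3=1
SNF(R) diag = [2, 2, 6] → torsion [2, 2, 6]

Answer: M ≅ ℤ^1 ⊕ ℤ/2 ⊕ ℤ/2 ⊕ ℤ/6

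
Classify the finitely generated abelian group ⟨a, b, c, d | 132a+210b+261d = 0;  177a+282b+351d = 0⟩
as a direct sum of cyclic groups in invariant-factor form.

rank_ℚ(R)=2; free=4−2=2
SNF(R) diag = [3, 9] → torsion [3, 9]

Answer: M ≅ ℤ^2 ⊕ ℤ/3 ⊕ ℤ/9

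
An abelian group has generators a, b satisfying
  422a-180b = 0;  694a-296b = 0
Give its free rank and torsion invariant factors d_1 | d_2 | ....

rank_ℚ(R)=2; free=2−2=0
SNF(R) diag = [2, 4] → torsion [2, 4]

Answer: M ≅ ℤ/2 ⊕ ℤ/4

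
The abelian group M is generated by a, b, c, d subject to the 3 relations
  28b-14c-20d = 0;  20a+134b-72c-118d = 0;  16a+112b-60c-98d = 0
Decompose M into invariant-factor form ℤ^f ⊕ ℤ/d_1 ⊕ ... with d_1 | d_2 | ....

Answer: M ≅ ℤ^1 ⊕ ℤ/2 ⊕ ℤ/2 ⊕ ℤ/6

Derivation:
rank_ℚ(R)=3; free=4−3=1
SNF(R) diag = [2, 2, 6] → torsion [2, 2, 6]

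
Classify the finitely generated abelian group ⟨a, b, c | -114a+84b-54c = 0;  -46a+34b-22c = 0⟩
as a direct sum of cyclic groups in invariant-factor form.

Answer: M ≅ ℤ^1 ⊕ ℤ/2 ⊕ ℤ/6

Derivation:
rank_ℚ(R)=2; free=3−2=1
SNF(R) diag = [2, 6] → torsion [2, 6]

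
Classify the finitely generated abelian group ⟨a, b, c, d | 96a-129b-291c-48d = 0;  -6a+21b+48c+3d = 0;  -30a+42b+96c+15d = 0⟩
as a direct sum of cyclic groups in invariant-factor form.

rank_ℚ(R)=3; free=4−3=1
SNF(R) diag = [3, 9, 27] → torsion [3, 9, 27]

Answer: M ≅ ℤ^1 ⊕ ℤ/3 ⊕ ℤ/9 ⊕ ℤ/27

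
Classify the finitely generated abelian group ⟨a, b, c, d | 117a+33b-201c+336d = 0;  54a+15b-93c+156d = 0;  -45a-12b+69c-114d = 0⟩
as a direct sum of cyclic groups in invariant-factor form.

rank_ℚ(R)=3; free=4−3=1
SNF(R) diag = [3, 9, 9] → torsion [3, 9, 9]

Answer: M ≅ ℤ^1 ⊕ ℤ/3 ⊕ ℤ/9 ⊕ ℤ/9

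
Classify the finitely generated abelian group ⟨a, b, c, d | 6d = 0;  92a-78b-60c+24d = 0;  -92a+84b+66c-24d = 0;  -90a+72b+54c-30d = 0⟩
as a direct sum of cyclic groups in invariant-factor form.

Answer: M ≅ ℤ/2 ⊕ ℤ/6 ⊕ ℤ/6 ⊕ ℤ/18

Derivation:
rank_ℚ(R)=4; free=4−4=0
SNF(R) diag = [2, 6, 6, 18] → torsion [2, 6, 6, 18]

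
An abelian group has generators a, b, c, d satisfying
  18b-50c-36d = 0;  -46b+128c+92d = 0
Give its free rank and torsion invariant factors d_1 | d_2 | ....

Answer: M ≅ ℤ^2 ⊕ ℤ/2 ⊕ ℤ/2

Derivation:
rank_ℚ(R)=2; free=4−2=2
SNF(R) diag = [2, 2] → torsion [2, 2]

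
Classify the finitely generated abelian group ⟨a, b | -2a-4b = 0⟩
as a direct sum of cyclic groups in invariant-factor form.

Answer: M ≅ ℤ^1 ⊕ ℤ/2

Derivation:
rank_ℚ(R)=1; free=2−1=1
SNF(R) diag = [2] → torsion [2]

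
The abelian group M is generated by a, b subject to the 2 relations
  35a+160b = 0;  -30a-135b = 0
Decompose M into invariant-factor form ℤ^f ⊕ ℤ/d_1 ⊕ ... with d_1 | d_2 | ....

rank_ℚ(R)=2; free=2−2=0
SNF(R) diag = [5, 15] → torsion [5, 15]

Answer: M ≅ ℤ/5 ⊕ ℤ/15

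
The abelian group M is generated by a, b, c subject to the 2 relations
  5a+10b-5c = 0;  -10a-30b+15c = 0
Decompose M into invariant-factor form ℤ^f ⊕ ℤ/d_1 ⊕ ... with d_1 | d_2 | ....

Answer: M ≅ ℤ^1 ⊕ ℤ/5 ⊕ ℤ/5

Derivation:
rank_ℚ(R)=2; free=3−2=1
SNF(R) diag = [5, 5] → torsion [5, 5]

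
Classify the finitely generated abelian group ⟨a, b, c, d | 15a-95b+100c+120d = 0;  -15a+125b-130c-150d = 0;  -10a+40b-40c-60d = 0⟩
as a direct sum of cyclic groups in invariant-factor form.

Answer: M ≅ ℤ^1 ⊕ ℤ/5 ⊕ ℤ/10 ⊕ ℤ/30

Derivation:
rank_ℚ(R)=3; free=4−3=1
SNF(R) diag = [5, 10, 30] → torsion [5, 10, 30]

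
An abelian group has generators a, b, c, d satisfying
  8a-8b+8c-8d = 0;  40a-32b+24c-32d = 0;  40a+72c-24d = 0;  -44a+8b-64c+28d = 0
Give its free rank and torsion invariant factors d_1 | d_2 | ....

Answer: M ≅ ℤ/4 ⊕ ℤ/8 ⊕ ℤ/8 ⊕ ℤ/8

Derivation:
rank_ℚ(R)=4; free=4−4=0
SNF(R) diag = [4, 8, 8, 8] → torsion [4, 8, 8, 8]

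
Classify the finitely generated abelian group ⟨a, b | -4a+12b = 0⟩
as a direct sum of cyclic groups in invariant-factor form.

Answer: M ≅ ℤ^1 ⊕ ℤ/4

Derivation:
rank_ℚ(R)=1; free=2−1=1
SNF(R) diag = [4] → torsion [4]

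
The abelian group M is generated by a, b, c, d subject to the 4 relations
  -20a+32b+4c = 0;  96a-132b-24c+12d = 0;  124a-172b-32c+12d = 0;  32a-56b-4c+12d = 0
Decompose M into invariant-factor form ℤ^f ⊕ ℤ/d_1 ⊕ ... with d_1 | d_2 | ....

rank_ℚ(R)=4; free=4−4=0
SNF(R) diag = [4, 12, 12, 12] → torsion [4, 12, 12, 12]

Answer: M ≅ ℤ/4 ⊕ ℤ/12 ⊕ ℤ/12 ⊕ ℤ/12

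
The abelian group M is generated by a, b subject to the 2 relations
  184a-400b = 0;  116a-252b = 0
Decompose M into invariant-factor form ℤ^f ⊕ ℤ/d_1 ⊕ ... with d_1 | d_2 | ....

Answer: M ≅ ℤ/4 ⊕ ℤ/8

Derivation:
rank_ℚ(R)=2; free=2−2=0
SNF(R) diag = [4, 8] → torsion [4, 8]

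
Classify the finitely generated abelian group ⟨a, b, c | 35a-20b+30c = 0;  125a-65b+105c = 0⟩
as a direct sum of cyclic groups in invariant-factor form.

rank_ℚ(R)=2; free=3−2=1
SNF(R) diag = [5, 15] → torsion [5, 15]

Answer: M ≅ ℤ^1 ⊕ ℤ/5 ⊕ ℤ/15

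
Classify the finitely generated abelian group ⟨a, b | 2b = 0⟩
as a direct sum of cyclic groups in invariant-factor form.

Answer: M ≅ ℤ^1 ⊕ ℤ/2

Derivation:
rank_ℚ(R)=1; free=2−1=1
SNF(R) diag = [2] → torsion [2]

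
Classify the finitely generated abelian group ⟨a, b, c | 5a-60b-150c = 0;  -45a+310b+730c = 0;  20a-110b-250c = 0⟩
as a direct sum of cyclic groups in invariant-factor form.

rank_ℚ(R)=3; free=3−3=0
SNF(R) diag = [5, 10, 10] → torsion [5, 10, 10]

Answer: M ≅ ℤ/5 ⊕ ℤ/10 ⊕ ℤ/10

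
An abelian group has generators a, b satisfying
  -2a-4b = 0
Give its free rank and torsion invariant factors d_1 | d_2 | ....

rank_ℚ(R)=1; free=2−1=1
SNF(R) diag = [2] → torsion [2]

Answer: M ≅ ℤ^1 ⊕ ℤ/2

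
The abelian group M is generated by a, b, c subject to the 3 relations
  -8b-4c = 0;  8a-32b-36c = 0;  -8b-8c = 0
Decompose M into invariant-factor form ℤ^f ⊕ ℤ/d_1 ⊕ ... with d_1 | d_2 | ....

Answer: M ≅ ℤ/4 ⊕ ℤ/8 ⊕ ℤ/8

Derivation:
rank_ℚ(R)=3; free=3−3=0
SNF(R) diag = [4, 8, 8] → torsion [4, 8, 8]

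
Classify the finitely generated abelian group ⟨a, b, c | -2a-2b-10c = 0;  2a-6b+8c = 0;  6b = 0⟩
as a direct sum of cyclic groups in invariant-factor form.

rank_ℚ(R)=3; free=3−3=0
SNF(R) diag = [2, 2, 6] → torsion [2, 2, 6]

Answer: M ≅ ℤ/2 ⊕ ℤ/2 ⊕ ℤ/6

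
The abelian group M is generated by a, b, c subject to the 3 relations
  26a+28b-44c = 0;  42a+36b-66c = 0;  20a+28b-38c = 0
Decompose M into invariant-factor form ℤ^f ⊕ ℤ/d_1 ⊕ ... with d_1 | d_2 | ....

rank_ℚ(R)=3; free=3−3=0
SNF(R) diag = [2, 6, 12] → torsion [2, 6, 12]

Answer: M ≅ ℤ/2 ⊕ ℤ/6 ⊕ ℤ/12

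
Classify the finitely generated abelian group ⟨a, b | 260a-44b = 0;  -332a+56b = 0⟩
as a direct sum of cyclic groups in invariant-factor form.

rank_ℚ(R)=2; free=2−2=0
SNF(R) diag = [4, 12] → torsion [4, 12]

Answer: M ≅ ℤ/4 ⊕ ℤ/12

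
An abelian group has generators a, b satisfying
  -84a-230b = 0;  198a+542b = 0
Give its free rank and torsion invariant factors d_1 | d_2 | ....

rank_ℚ(R)=2; free=2−2=0
SNF(R) diag = [2, 6] → torsion [2, 6]

Answer: M ≅ ℤ/2 ⊕ ℤ/6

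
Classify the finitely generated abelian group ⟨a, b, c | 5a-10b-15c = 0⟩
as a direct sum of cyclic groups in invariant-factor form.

rank_ℚ(R)=1; free=3−1=2
SNF(R) diag = [5] → torsion [5]

Answer: M ≅ ℤ^2 ⊕ ℤ/5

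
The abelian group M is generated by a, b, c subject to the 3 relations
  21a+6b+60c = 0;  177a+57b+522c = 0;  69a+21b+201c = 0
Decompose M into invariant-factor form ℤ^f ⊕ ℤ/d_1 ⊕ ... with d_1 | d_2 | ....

rank_ℚ(R)=3; free=3−3=0
SNF(R) diag = [3, 3, 9] → torsion [3, 3, 9]

Answer: M ≅ ℤ/3 ⊕ ℤ/3 ⊕ ℤ/9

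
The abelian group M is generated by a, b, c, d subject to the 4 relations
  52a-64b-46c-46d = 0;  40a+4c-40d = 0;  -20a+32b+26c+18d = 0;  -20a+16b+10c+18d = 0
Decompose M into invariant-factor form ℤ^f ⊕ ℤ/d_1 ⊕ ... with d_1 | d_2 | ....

rank_ℚ(R)=4; free=4−4=0
SNF(R) diag = [2, 4, 8, 16] → torsion [2, 4, 8, 16]

Answer: M ≅ ℤ/2 ⊕ ℤ/4 ⊕ ℤ/8 ⊕ ℤ/16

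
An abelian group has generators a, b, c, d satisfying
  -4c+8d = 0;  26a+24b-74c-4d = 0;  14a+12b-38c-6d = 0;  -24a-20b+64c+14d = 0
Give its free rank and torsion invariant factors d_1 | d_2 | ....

Answer: M ≅ ℤ/2 ⊕ ℤ/2 ⊕ ℤ/4 ⊕ ℤ/8

Derivation:
rank_ℚ(R)=4; free=4−4=0
SNF(R) diag = [2, 2, 4, 8] → torsion [2, 2, 4, 8]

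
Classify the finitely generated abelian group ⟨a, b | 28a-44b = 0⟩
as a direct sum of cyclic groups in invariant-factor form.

Answer: M ≅ ℤ^1 ⊕ ℤ/4

Derivation:
rank_ℚ(R)=1; free=2−1=1
SNF(R) diag = [4] → torsion [4]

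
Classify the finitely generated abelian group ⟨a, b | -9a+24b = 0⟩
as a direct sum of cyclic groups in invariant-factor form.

Answer: M ≅ ℤ^1 ⊕ ℤ/3

Derivation:
rank_ℚ(R)=1; free=2−1=1
SNF(R) diag = [3] → torsion [3]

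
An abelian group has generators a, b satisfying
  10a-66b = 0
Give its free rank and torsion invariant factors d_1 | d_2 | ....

Answer: M ≅ ℤ^1 ⊕ ℤ/2

Derivation:
rank_ℚ(R)=1; free=2−1=1
SNF(R) diag = [2] → torsion [2]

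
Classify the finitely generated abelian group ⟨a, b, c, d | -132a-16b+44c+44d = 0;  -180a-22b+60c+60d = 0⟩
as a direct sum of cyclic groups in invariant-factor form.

rank_ℚ(R)=2; free=4−2=2
SNF(R) diag = [2, 4] → torsion [2, 4]

Answer: M ≅ ℤ^2 ⊕ ℤ/2 ⊕ ℤ/4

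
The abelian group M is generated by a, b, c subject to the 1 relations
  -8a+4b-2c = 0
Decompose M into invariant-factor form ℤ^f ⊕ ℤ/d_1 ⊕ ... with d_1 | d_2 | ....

rank_ℚ(R)=1; free=3−1=2
SNF(R) diag = [2] → torsion [2]

Answer: M ≅ ℤ^2 ⊕ ℤ/2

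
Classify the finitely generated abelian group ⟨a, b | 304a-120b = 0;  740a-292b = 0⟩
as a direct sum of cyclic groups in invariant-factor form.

Answer: M ≅ ℤ/4 ⊕ ℤ/8

Derivation:
rank_ℚ(R)=2; free=2−2=0
SNF(R) diag = [4, 8] → torsion [4, 8]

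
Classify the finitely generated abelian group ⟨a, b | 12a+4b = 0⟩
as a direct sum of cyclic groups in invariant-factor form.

rank_ℚ(R)=1; free=2−1=1
SNF(R) diag = [4] → torsion [4]

Answer: M ≅ ℤ^1 ⊕ ℤ/4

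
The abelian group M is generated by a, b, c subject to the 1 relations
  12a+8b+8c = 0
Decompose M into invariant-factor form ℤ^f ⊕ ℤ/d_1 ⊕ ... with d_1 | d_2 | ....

rank_ℚ(R)=1; free=3−1=2
SNF(R) diag = [4] → torsion [4]

Answer: M ≅ ℤ^2 ⊕ ℤ/4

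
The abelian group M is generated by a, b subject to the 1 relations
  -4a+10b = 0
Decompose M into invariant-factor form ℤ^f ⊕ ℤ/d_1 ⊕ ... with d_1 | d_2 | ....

Answer: M ≅ ℤ^1 ⊕ ℤ/2

Derivation:
rank_ℚ(R)=1; free=2−1=1
SNF(R) diag = [2] → torsion [2]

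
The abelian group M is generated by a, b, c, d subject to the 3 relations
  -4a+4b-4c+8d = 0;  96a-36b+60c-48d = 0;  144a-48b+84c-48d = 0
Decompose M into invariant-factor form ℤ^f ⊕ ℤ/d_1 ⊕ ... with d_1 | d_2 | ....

rank_ℚ(R)=3; free=4−3=1
SNF(R) diag = [4, 12, 12] → torsion [4, 12, 12]

Answer: M ≅ ℤ^1 ⊕ ℤ/4 ⊕ ℤ/12 ⊕ ℤ/12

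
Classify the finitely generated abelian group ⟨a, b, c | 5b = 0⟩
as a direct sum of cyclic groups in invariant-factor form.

rank_ℚ(R)=1; free=3−1=2
SNF(R) diag = [5] → torsion [5]

Answer: M ≅ ℤ^2 ⊕ ℤ/5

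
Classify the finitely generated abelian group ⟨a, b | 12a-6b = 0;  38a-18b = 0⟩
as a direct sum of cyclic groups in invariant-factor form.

Answer: M ≅ ℤ/2 ⊕ ℤ/6

Derivation:
rank_ℚ(R)=2; free=2−2=0
SNF(R) diag = [2, 6] → torsion [2, 6]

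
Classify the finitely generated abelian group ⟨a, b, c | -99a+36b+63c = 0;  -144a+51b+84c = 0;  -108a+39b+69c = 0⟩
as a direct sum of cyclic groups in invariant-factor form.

Answer: M ≅ ℤ/3 ⊕ ℤ/9 ⊕ ℤ/9

Derivation:
rank_ℚ(R)=3; free=3−3=0
SNF(R) diag = [3, 9, 9] → torsion [3, 9, 9]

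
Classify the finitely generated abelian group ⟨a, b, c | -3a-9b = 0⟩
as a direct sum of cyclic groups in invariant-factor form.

rank_ℚ(R)=1; free=3−1=2
SNF(R) diag = [3] → torsion [3]

Answer: M ≅ ℤ^2 ⊕ ℤ/3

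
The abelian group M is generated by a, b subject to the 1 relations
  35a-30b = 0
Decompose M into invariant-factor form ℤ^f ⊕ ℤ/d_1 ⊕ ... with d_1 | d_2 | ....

Answer: M ≅ ℤ^1 ⊕ ℤ/5

Derivation:
rank_ℚ(R)=1; free=2−1=1
SNF(R) diag = [5] → torsion [5]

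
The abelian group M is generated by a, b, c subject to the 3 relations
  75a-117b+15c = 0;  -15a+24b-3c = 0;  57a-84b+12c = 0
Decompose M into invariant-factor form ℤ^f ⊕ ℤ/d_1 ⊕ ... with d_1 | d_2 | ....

rank_ℚ(R)=3; free=3−3=0
SNF(R) diag = [3, 3, 3] → torsion [3, 3, 3]

Answer: M ≅ ℤ/3 ⊕ ℤ/3 ⊕ ℤ/3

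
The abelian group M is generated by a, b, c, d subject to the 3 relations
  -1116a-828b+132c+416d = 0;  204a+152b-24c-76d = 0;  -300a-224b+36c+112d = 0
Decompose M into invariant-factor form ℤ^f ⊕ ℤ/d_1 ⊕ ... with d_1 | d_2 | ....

Answer: M ≅ ℤ^1 ⊕ ℤ/4 ⊕ ℤ/4 ⊕ ℤ/12

Derivation:
rank_ℚ(R)=3; free=4−3=1
SNF(R) diag = [4, 4, 12] → torsion [4, 4, 12]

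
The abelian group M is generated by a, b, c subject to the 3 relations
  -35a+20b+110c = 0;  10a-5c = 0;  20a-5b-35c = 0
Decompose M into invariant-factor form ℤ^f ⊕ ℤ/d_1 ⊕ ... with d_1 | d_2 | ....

Answer: M ≅ ℤ/5 ⊕ ℤ/5 ⊕ ℤ/15

Derivation:
rank_ℚ(R)=3; free=3−3=0
SNF(R) diag = [5, 5, 15] → torsion [5, 5, 15]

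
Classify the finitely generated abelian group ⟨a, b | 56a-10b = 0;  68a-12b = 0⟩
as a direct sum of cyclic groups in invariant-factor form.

Answer: M ≅ ℤ/2 ⊕ ℤ/4

Derivation:
rank_ℚ(R)=2; free=2−2=0
SNF(R) diag = [2, 4] → torsion [2, 4]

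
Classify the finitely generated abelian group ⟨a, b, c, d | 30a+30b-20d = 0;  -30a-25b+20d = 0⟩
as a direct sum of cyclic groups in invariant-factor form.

rank_ℚ(R)=2; free=4−2=2
SNF(R) diag = [5, 10] → torsion [5, 10]

Answer: M ≅ ℤ^2 ⊕ ℤ/5 ⊕ ℤ/10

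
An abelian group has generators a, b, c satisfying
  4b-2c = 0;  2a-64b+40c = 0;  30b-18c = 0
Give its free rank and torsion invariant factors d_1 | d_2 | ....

rank_ℚ(R)=3; free=3−3=0
SNF(R) diag = [2, 2, 6] → torsion [2, 2, 6]

Answer: M ≅ ℤ/2 ⊕ ℤ/2 ⊕ ℤ/6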